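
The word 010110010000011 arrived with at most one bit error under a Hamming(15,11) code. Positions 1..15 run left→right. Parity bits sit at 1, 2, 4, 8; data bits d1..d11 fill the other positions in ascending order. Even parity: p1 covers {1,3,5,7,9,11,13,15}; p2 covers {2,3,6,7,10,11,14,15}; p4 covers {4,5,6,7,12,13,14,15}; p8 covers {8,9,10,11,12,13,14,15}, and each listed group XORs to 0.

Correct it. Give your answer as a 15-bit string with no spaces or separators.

010110010100011

s1 (pos 1,3,5,7,9,11,13,15): 0⊕0⊕1⊕0⊕0⊕0⊕0⊕1 = 0
s2 (pos 2,3,6,7,10,11,14,15): 1⊕0⊕0⊕0⊕0⊕0⊕1⊕1 = 1
s4 (pos 4,5,6,7,12,13,14,15): 1⊕1⊕0⊕0⊕0⊕0⊕1⊕1 = 0
s8 (pos 8,9,10,11,12,13,14,15): 1⊕0⊕0⊕0⊕0⊕0⊕1⊕1 = 1
Syndrome s8…s1 = 1010 → error at position 10.
Flip position 10: 010110010000011 → 010110010100011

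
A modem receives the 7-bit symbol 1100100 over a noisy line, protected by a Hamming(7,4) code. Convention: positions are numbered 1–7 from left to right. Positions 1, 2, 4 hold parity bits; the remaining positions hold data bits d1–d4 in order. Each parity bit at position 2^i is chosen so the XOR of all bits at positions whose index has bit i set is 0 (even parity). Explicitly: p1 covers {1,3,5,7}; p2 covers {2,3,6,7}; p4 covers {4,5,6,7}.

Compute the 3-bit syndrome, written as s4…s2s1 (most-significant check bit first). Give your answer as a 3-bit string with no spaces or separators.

s1 (pos 1,3,5,7): 1⊕0⊕1⊕0 = 0
s2 (pos 2,3,6,7): 1⊕0⊕0⊕0 = 1
s4 (pos 4,5,6,7): 0⊕1⊕0⊕0 = 1
Syndrome s4…s1 = 110 → error at position 6.

110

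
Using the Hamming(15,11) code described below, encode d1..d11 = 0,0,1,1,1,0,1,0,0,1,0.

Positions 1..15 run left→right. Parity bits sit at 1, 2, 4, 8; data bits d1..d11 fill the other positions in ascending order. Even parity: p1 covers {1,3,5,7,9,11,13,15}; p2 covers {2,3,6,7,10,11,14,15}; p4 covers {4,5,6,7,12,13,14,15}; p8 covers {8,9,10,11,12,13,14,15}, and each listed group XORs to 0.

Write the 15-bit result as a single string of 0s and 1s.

Place data at non-parity positions: p1 p2 0 p4 0 1 1 p8 1 0 1 0 0 1 0
p1 (pos 1,3,5,7,9,11,13,15): XOR of data positions = 0⊕0⊕1⊕1⊕1⊕0⊕0 = 1
p2 (pos 2,3,6,7,10,11,14,15): XOR of data positions = 0⊕1⊕1⊕0⊕1⊕1⊕0 = 0
p4 (pos 4,5,6,7,12,13,14,15): XOR of data positions = 0⊕1⊕1⊕0⊕0⊕1⊕0 = 1
p8 (pos 8,9,10,11,12,13,14,15): XOR of data positions = 1⊕0⊕1⊕0⊕0⊕1⊕0 = 1
Codeword: 100101111010010

100101111010010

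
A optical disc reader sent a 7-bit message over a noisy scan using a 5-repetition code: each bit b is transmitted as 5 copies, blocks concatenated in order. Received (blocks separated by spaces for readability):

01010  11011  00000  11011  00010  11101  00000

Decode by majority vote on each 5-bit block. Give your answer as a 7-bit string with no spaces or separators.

0101010

Block 1 (01010): 2 ones → 0
Block 2 (11011): 4 ones → 1
Block 3 (00000): 0 ones → 0
Block 4 (11011): 4 ones → 1
Block 5 (00010): 1 one → 0
Block 6 (11101): 4 ones → 1
Block 7 (00000): 0 ones → 0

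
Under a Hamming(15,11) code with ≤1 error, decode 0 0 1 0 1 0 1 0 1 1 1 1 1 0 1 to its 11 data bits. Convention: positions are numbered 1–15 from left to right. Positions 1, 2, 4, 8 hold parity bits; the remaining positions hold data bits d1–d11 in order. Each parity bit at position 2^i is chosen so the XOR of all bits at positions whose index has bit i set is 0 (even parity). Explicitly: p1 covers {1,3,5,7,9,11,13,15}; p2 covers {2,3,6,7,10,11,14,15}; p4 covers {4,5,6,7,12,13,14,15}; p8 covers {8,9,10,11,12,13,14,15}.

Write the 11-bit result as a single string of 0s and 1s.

s1 (pos 1,3,5,7,9,11,13,15): 0⊕1⊕1⊕1⊕1⊕1⊕1⊕1 = 1
s2 (pos 2,3,6,7,10,11,14,15): 0⊕1⊕0⊕1⊕1⊕1⊕0⊕1 = 1
s4 (pos 4,5,6,7,12,13,14,15): 0⊕1⊕0⊕1⊕1⊕1⊕0⊕1 = 1
s8 (pos 8,9,10,11,12,13,14,15): 0⊕1⊕1⊕1⊕1⊕1⊕0⊕1 = 0
Syndrome s8…s1 = 0111 → error at position 7.
Flip position 7: 001010101111101 → 001010001111101
Read data bits from positions 3,5,6,7,9,10,11,12,13,14,15: 11001111101

11001111101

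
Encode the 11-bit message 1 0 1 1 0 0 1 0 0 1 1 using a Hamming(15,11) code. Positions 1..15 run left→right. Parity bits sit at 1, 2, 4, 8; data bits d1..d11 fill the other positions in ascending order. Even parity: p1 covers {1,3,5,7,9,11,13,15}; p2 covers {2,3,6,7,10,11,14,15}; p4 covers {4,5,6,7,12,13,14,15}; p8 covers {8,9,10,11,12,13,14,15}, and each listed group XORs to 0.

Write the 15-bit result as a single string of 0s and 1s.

001001110010011

Place data at non-parity positions: p1 p2 1 p4 0 1 1 p8 0 0 1 0 0 1 1
p1 (pos 1,3,5,7,9,11,13,15): XOR of data positions = 1⊕0⊕1⊕0⊕1⊕0⊕1 = 0
p2 (pos 2,3,6,7,10,11,14,15): XOR of data positions = 1⊕1⊕1⊕0⊕1⊕1⊕1 = 0
p4 (pos 4,5,6,7,12,13,14,15): XOR of data positions = 0⊕1⊕1⊕0⊕0⊕1⊕1 = 0
p8 (pos 8,9,10,11,12,13,14,15): XOR of data positions = 0⊕0⊕1⊕0⊕0⊕1⊕1 = 1
Codeword: 001001110010011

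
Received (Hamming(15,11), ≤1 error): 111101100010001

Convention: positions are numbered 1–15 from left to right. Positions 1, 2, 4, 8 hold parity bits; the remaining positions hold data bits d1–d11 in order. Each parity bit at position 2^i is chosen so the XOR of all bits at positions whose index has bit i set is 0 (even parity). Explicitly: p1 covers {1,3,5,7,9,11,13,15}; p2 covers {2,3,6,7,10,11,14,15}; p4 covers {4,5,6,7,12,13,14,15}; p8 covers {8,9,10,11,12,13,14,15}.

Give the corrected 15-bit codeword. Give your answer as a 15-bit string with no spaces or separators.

s1 (pos 1,3,5,7,9,11,13,15): 1⊕1⊕0⊕1⊕0⊕1⊕0⊕1 = 1
s2 (pos 2,3,6,7,10,11,14,15): 1⊕1⊕1⊕1⊕0⊕1⊕0⊕1 = 0
s4 (pos 4,5,6,7,12,13,14,15): 1⊕0⊕1⊕1⊕0⊕0⊕0⊕1 = 0
s8 (pos 8,9,10,11,12,13,14,15): 0⊕0⊕0⊕1⊕0⊕0⊕0⊕1 = 0
Syndrome s8…s1 = 0001 → error at position 1.
Flip position 1: 111101100010001 → 011101100010001

011101100010001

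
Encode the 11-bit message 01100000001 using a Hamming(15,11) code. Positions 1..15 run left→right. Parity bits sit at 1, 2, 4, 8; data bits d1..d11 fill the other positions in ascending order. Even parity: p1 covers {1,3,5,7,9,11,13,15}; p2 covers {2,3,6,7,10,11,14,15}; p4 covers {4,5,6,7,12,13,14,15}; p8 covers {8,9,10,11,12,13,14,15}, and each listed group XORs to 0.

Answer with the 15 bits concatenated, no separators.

000111010000001

Place data at non-parity positions: p1 p2 0 p4 1 1 0 p8 0 0 0 0 0 0 1
p1 (pos 1,3,5,7,9,11,13,15): XOR of data positions = 0⊕1⊕0⊕0⊕0⊕0⊕1 = 0
p2 (pos 2,3,6,7,10,11,14,15): XOR of data positions = 0⊕1⊕0⊕0⊕0⊕0⊕1 = 0
p4 (pos 4,5,6,7,12,13,14,15): XOR of data positions = 1⊕1⊕0⊕0⊕0⊕0⊕1 = 1
p8 (pos 8,9,10,11,12,13,14,15): XOR of data positions = 0⊕0⊕0⊕0⊕0⊕0⊕1 = 1
Codeword: 000111010000001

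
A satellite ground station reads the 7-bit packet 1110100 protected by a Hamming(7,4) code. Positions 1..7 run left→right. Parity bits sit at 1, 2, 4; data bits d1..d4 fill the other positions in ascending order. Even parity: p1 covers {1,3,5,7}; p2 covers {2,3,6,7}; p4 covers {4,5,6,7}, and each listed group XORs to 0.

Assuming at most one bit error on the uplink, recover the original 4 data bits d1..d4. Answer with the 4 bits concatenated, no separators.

s1 (pos 1,3,5,7): 1⊕1⊕1⊕0 = 1
s2 (pos 2,3,6,7): 1⊕1⊕0⊕0 = 0
s4 (pos 4,5,6,7): 0⊕1⊕0⊕0 = 1
Syndrome s4…s1 = 101 → error at position 5.
Flip position 5: 1110100 → 1110000
Read data bits from positions 3,5,6,7: 1000

1000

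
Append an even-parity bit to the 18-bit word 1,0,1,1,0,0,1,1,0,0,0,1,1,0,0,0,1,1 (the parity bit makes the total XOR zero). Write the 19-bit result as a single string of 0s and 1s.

1011001100011000111

XOR of the 18 data bits: 1⊕0⊕1⊕1⊕0⊕0⊕1⊕1⊕0⊕0⊕0⊕1⊕1⊕0⊕0⊕0⊕1⊕1 = 1
Parity bit = 1 (so all 19 bits XOR to 0).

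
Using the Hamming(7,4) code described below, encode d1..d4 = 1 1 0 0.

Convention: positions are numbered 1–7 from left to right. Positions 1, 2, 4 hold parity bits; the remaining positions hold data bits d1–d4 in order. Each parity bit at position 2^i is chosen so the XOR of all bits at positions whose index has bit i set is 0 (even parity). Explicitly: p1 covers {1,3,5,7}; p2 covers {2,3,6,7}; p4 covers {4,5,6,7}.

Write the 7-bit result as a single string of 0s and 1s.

Place data at non-parity positions: p1 p2 1 p4 1 0 0
p1 (pos 1,3,5,7): XOR of data positions = 1⊕1⊕0 = 0
p2 (pos 2,3,6,7): XOR of data positions = 1⊕0⊕0 = 1
p4 (pos 4,5,6,7): XOR of data positions = 1⊕0⊕0 = 1
Codeword: 0111100

0111100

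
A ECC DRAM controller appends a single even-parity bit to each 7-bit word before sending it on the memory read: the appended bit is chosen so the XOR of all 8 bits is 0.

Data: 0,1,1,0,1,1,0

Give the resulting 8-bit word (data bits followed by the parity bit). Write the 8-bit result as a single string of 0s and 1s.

01101100

XOR of the 7 data bits: 0⊕1⊕1⊕0⊕1⊕1⊕0 = 0
Parity bit = 0 (so all 8 bits XOR to 0).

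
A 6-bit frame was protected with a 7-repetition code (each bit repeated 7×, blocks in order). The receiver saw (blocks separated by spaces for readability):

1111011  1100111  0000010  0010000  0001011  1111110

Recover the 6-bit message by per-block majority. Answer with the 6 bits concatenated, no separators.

110001

Block 1 (1111011): 6 ones → 1
Block 2 (1100111): 5 ones → 1
Block 3 (0000010): 1 one → 0
Block 4 (0010000): 1 one → 0
Block 5 (0001011): 3 ones → 0
Block 6 (1111110): 6 ones → 1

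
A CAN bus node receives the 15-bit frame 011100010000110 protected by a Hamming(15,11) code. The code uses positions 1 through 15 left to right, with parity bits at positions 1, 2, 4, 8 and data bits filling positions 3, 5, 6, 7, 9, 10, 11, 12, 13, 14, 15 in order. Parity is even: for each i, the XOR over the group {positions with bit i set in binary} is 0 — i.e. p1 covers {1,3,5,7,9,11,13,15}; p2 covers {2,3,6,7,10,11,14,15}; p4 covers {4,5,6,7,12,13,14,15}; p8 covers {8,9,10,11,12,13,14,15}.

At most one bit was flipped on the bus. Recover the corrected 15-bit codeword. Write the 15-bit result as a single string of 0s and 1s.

s1 (pos 1,3,5,7,9,11,13,15): 0⊕1⊕0⊕0⊕0⊕0⊕1⊕0 = 0
s2 (pos 2,3,6,7,10,11,14,15): 1⊕1⊕0⊕0⊕0⊕0⊕1⊕0 = 1
s4 (pos 4,5,6,7,12,13,14,15): 1⊕0⊕0⊕0⊕0⊕1⊕1⊕0 = 1
s8 (pos 8,9,10,11,12,13,14,15): 1⊕0⊕0⊕0⊕0⊕1⊕1⊕0 = 1
Syndrome s8…s1 = 1110 → error at position 14.
Flip position 14: 011100010000110 → 011100010000100

011100010000100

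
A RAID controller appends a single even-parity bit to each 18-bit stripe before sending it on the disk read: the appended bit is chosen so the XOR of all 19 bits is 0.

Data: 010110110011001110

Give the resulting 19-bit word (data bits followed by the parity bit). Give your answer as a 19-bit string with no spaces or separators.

0101101100110011100

XOR of the 18 data bits: 0⊕1⊕0⊕1⊕1⊕0⊕1⊕1⊕0⊕0⊕1⊕1⊕0⊕0⊕1⊕1⊕1⊕0 = 0
Parity bit = 0 (so all 19 bits XOR to 0).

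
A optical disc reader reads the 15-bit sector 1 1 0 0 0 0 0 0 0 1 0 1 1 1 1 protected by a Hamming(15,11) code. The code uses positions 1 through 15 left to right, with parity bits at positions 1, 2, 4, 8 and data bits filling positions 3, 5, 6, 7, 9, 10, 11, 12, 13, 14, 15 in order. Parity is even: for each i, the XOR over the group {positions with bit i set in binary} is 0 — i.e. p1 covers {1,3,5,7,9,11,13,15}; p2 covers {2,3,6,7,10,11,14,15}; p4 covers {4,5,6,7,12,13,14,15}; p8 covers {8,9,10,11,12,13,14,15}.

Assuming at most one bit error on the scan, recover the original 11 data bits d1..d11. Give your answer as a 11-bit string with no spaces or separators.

00001101111

s1 (pos 1,3,5,7,9,11,13,15): 1⊕0⊕0⊕0⊕0⊕0⊕1⊕1 = 1
s2 (pos 2,3,6,7,10,11,14,15): 1⊕0⊕0⊕0⊕1⊕0⊕1⊕1 = 0
s4 (pos 4,5,6,7,12,13,14,15): 0⊕0⊕0⊕0⊕1⊕1⊕1⊕1 = 0
s8 (pos 8,9,10,11,12,13,14,15): 0⊕0⊕1⊕0⊕1⊕1⊕1⊕1 = 1
Syndrome s8…s1 = 1001 → error at position 9.
Flip position 9: 110000000101111 → 110000001101111
Read data bits from positions 3,5,6,7,9,10,11,12,13,14,15: 00001101111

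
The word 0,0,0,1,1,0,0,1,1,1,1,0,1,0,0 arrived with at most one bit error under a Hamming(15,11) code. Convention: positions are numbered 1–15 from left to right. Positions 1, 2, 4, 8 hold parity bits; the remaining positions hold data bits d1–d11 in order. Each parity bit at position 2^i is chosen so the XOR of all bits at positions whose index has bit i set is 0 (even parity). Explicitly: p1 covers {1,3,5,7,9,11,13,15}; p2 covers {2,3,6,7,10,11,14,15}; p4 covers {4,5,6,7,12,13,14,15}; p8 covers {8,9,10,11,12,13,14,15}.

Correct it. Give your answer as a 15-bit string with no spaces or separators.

000110011111100

s1 (pos 1,3,5,7,9,11,13,15): 0⊕0⊕1⊕0⊕1⊕1⊕1⊕0 = 0
s2 (pos 2,3,6,7,10,11,14,15): 0⊕0⊕0⊕0⊕1⊕1⊕0⊕0 = 0
s4 (pos 4,5,6,7,12,13,14,15): 1⊕1⊕0⊕0⊕0⊕1⊕0⊕0 = 1
s8 (pos 8,9,10,11,12,13,14,15): 1⊕1⊕1⊕1⊕0⊕1⊕0⊕0 = 1
Syndrome s8…s1 = 1100 → error at position 12.
Flip position 12: 000110011110100 → 000110011111100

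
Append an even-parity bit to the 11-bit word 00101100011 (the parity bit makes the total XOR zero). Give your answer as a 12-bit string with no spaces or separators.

001011000111

XOR of the 11 data bits: 0⊕0⊕1⊕0⊕1⊕1⊕0⊕0⊕0⊕1⊕1 = 1
Parity bit = 1 (so all 12 bits XOR to 0).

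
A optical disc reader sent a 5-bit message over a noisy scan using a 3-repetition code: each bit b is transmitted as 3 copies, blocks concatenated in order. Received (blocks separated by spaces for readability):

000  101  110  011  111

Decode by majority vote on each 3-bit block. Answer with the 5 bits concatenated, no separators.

Block 1 (000): 0 ones → 0
Block 2 (101): 2 ones → 1
Block 3 (110): 2 ones → 1
Block 4 (011): 2 ones → 1
Block 5 (111): 3 ones → 1

01111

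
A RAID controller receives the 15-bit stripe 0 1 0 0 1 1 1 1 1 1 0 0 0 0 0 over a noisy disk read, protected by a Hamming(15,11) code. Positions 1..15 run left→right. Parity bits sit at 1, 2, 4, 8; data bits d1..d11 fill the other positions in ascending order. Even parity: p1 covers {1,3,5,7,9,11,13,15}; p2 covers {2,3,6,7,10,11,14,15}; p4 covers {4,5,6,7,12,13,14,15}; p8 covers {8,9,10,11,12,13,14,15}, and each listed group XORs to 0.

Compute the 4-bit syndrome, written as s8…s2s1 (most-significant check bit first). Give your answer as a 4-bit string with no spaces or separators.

1101

s1 (pos 1,3,5,7,9,11,13,15): 0⊕0⊕1⊕1⊕1⊕0⊕0⊕0 = 1
s2 (pos 2,3,6,7,10,11,14,15): 1⊕0⊕1⊕1⊕1⊕0⊕0⊕0 = 0
s4 (pos 4,5,6,7,12,13,14,15): 0⊕1⊕1⊕1⊕0⊕0⊕0⊕0 = 1
s8 (pos 8,9,10,11,12,13,14,15): 1⊕1⊕1⊕0⊕0⊕0⊕0⊕0 = 1
Syndrome s8…s1 = 1101 → error at position 13.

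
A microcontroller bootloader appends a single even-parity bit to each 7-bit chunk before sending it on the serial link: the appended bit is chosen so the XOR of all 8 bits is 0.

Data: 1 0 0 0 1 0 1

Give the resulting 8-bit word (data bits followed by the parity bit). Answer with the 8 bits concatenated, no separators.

XOR of the 7 data bits: 1⊕0⊕0⊕0⊕1⊕0⊕1 = 1
Parity bit = 1 (so all 8 bits XOR to 0).

10001011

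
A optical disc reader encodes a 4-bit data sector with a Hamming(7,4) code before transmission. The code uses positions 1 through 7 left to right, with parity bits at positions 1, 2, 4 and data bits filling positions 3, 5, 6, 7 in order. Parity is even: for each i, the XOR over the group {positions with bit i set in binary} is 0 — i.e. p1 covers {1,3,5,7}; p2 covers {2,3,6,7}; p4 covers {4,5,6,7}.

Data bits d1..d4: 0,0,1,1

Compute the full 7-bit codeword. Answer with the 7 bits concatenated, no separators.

Place data at non-parity positions: p1 p2 0 p4 0 1 1
p1 (pos 1,3,5,7): XOR of data positions = 0⊕0⊕1 = 1
p2 (pos 2,3,6,7): XOR of data positions = 0⊕1⊕1 = 0
p4 (pos 4,5,6,7): XOR of data positions = 0⊕1⊕1 = 0
Codeword: 1000011

1000011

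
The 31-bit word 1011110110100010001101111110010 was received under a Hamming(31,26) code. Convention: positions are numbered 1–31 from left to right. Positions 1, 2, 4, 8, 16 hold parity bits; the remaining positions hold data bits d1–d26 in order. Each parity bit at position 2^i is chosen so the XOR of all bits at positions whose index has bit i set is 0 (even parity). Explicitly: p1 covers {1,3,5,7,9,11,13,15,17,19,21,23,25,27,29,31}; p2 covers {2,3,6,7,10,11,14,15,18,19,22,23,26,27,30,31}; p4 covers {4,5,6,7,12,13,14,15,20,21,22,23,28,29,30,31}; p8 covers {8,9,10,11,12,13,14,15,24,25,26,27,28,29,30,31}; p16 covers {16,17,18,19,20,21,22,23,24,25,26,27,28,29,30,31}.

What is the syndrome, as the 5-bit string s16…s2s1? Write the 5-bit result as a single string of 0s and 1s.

11000

s1 (pos 1,3,5,7,9,11,13,15,17,19,21,23,25,27,29,31): 1⊕1⊕1⊕0⊕1⊕1⊕0⊕1⊕0⊕1⊕0⊕1⊕1⊕1⊕0⊕0 = 0
s2 (pos 2,3,6,7,10,11,14,15,18,19,22,23,26,27,30,31): 0⊕1⊕1⊕0⊕0⊕1⊕0⊕1⊕0⊕1⊕1⊕1⊕1⊕1⊕1⊕0 = 0
s4 (pos 4,5,6,7,12,13,14,15,20,21,22,23,28,29,30,31): 1⊕1⊕1⊕0⊕0⊕0⊕0⊕1⊕1⊕0⊕1⊕1⊕0⊕0⊕1⊕0 = 0
s8 (pos 8,9,10,11,12,13,14,15,24,25,26,27,28,29,30,31): 1⊕1⊕0⊕1⊕0⊕0⊕0⊕1⊕1⊕1⊕1⊕1⊕0⊕0⊕1⊕0 = 1
s16 (pos 16,17,18,19,20,21,22,23,24,25,26,27,28,29,30,31): 0⊕0⊕0⊕1⊕1⊕0⊕1⊕1⊕1⊕1⊕1⊕1⊕0⊕0⊕1⊕0 = 1
Syndrome s16…s1 = 11000 → error at position 24.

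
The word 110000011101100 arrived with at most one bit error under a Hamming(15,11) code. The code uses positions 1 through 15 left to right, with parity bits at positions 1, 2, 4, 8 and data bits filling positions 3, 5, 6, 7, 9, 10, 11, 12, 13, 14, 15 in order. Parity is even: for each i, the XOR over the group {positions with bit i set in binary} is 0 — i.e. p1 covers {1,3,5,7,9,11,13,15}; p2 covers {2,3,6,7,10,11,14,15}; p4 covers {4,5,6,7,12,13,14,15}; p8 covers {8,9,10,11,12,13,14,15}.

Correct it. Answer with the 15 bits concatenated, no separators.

110000010101100

s1 (pos 1,3,5,7,9,11,13,15): 1⊕0⊕0⊕0⊕1⊕0⊕1⊕0 = 1
s2 (pos 2,3,6,7,10,11,14,15): 1⊕0⊕0⊕0⊕1⊕0⊕0⊕0 = 0
s4 (pos 4,5,6,7,12,13,14,15): 0⊕0⊕0⊕0⊕1⊕1⊕0⊕0 = 0
s8 (pos 8,9,10,11,12,13,14,15): 1⊕1⊕1⊕0⊕1⊕1⊕0⊕0 = 1
Syndrome s8…s1 = 1001 → error at position 9.
Flip position 9: 110000011101100 → 110000010101100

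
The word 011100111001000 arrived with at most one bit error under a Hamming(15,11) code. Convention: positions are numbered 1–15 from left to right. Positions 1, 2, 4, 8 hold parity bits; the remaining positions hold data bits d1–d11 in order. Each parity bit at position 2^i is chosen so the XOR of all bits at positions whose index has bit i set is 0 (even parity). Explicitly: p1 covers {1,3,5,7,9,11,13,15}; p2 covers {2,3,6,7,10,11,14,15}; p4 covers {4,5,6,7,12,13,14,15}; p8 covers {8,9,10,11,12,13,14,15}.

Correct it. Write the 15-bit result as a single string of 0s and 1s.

011100111001001

s1 (pos 1,3,5,7,9,11,13,15): 0⊕1⊕0⊕1⊕1⊕0⊕0⊕0 = 1
s2 (pos 2,3,6,7,10,11,14,15): 1⊕1⊕0⊕1⊕0⊕0⊕0⊕0 = 1
s4 (pos 4,5,6,7,12,13,14,15): 1⊕0⊕0⊕1⊕1⊕0⊕0⊕0 = 1
s8 (pos 8,9,10,11,12,13,14,15): 1⊕1⊕0⊕0⊕1⊕0⊕0⊕0 = 1
Syndrome s8…s1 = 1111 → error at position 15.
Flip position 15: 011100111001000 → 011100111001001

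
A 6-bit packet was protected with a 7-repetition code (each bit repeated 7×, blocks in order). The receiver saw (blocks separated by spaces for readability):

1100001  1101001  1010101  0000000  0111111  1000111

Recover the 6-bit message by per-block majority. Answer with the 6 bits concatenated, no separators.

011011

Block 1 (1100001): 3 ones → 0
Block 2 (1101001): 4 ones → 1
Block 3 (1010101): 4 ones → 1
Block 4 (0000000): 0 ones → 0
Block 5 (0111111): 6 ones → 1
Block 6 (1000111): 4 ones → 1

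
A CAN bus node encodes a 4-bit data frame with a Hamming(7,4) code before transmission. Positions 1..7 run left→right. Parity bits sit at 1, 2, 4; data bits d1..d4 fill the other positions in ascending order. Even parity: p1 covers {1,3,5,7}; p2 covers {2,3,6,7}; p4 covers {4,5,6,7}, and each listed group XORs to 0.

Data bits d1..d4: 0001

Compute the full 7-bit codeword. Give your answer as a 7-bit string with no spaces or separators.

1101001

Place data at non-parity positions: p1 p2 0 p4 0 0 1
p1 (pos 1,3,5,7): XOR of data positions = 0⊕0⊕1 = 1
p2 (pos 2,3,6,7): XOR of data positions = 0⊕0⊕1 = 1
p4 (pos 4,5,6,7): XOR of data positions = 0⊕0⊕1 = 1
Codeword: 1101001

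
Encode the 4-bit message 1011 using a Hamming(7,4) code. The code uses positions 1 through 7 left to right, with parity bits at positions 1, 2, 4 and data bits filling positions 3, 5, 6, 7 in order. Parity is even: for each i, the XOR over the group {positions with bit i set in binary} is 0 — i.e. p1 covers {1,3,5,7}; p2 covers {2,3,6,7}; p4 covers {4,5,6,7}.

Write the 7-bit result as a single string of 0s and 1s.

Place data at non-parity positions: p1 p2 1 p4 0 1 1
p1 (pos 1,3,5,7): XOR of data positions = 1⊕0⊕1 = 0
p2 (pos 2,3,6,7): XOR of data positions = 1⊕1⊕1 = 1
p4 (pos 4,5,6,7): XOR of data positions = 0⊕1⊕1 = 0
Codeword: 0110011

0110011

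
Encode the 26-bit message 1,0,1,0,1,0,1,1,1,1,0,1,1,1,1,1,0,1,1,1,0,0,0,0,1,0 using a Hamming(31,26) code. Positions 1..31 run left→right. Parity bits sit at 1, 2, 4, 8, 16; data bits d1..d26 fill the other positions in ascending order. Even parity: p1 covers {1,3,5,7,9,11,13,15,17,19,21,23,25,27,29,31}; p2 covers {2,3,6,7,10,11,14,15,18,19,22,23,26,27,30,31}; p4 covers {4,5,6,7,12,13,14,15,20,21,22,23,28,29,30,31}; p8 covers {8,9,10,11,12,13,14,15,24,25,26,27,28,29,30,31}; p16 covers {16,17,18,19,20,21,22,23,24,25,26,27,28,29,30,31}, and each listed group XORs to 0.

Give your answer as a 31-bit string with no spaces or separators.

1010010010111101111110111000010

Place data at non-parity positions: p1 p2 1 p4 0 1 0 p8 1 0 1 1 1 1 0 p16 1 1 1 1 1 0 1 1 1 0 0 0 0 1 0
p1 (pos 1,3,5,7,9,11,13,15,17,19,21,23,25,27,29,31): XOR of data positions = 1⊕0⊕0⊕1⊕1⊕1⊕0⊕1⊕1⊕1⊕1⊕1⊕0⊕0⊕0 = 1
p2 (pos 2,3,6,7,10,11,14,15,18,19,22,23,26,27,30,31): XOR of data positions = 1⊕1⊕0⊕0⊕1⊕1⊕0⊕1⊕1⊕0⊕1⊕0⊕0⊕1⊕0 = 0
p4 (pos 4,5,6,7,12,13,14,15,20,21,22,23,28,29,30,31): XOR of data positions = 0⊕1⊕0⊕1⊕1⊕1⊕0⊕1⊕1⊕0⊕1⊕0⊕0⊕1⊕0 = 0
p8 (pos 8,9,10,11,12,13,14,15,24,25,26,27,28,29,30,31): XOR of data positions = 1⊕0⊕1⊕1⊕1⊕1⊕0⊕1⊕1⊕0⊕0⊕0⊕0⊕1⊕0 = 0
p16 (pos 16,17,18,19,20,21,22,23,24,25,26,27,28,29,30,31): XOR of data positions = 1⊕1⊕1⊕1⊕1⊕0⊕1⊕1⊕1⊕0⊕0⊕0⊕0⊕1⊕0 = 1
Codeword: 1010010010111101111110111000010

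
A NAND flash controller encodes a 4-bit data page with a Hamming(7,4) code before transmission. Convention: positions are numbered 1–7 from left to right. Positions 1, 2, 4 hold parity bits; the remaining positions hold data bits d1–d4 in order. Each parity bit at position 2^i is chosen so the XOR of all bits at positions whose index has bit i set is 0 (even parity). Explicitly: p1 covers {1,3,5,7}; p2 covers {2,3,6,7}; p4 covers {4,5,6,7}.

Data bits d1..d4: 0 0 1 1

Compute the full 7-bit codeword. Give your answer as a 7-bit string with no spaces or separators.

Place data at non-parity positions: p1 p2 0 p4 0 1 1
p1 (pos 1,3,5,7): XOR of data positions = 0⊕0⊕1 = 1
p2 (pos 2,3,6,7): XOR of data positions = 0⊕1⊕1 = 0
p4 (pos 4,5,6,7): XOR of data positions = 0⊕1⊕1 = 0
Codeword: 1000011

1000011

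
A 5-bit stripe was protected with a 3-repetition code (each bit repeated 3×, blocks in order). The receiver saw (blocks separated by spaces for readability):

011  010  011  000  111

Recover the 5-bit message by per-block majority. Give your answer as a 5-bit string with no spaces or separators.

10101

Block 1 (011): 2 ones → 1
Block 2 (010): 1 one → 0
Block 3 (011): 2 ones → 1
Block 4 (000): 0 ones → 0
Block 5 (111): 3 ones → 1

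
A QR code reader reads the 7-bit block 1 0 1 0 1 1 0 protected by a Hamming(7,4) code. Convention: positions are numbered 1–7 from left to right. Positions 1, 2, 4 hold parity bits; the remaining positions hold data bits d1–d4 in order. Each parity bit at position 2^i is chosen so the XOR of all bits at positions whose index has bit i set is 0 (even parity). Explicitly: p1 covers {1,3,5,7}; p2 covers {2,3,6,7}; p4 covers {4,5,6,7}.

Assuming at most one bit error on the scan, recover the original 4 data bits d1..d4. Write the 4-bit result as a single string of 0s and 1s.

s1 (pos 1,3,5,7): 1⊕1⊕1⊕0 = 1
s2 (pos 2,3,6,7): 0⊕1⊕1⊕0 = 0
s4 (pos 4,5,6,7): 0⊕1⊕1⊕0 = 0
Syndrome s4…s1 = 001 → error at position 1.
Flip position 1: 1010110 → 0010110
Read data bits from positions 3,5,6,7: 1110

1110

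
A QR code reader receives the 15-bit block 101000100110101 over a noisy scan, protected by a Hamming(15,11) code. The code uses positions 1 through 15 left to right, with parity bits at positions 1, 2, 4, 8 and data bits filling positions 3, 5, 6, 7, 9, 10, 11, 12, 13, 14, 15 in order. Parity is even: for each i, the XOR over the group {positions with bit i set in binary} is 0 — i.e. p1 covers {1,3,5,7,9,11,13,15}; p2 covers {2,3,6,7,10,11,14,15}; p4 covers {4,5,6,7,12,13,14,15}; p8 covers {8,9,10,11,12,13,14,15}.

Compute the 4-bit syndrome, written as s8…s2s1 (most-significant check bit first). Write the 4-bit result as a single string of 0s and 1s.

0110

s1 (pos 1,3,5,7,9,11,13,15): 1⊕1⊕0⊕1⊕0⊕1⊕1⊕1 = 0
s2 (pos 2,3,6,7,10,11,14,15): 0⊕1⊕0⊕1⊕1⊕1⊕0⊕1 = 1
s4 (pos 4,5,6,7,12,13,14,15): 0⊕0⊕0⊕1⊕0⊕1⊕0⊕1 = 1
s8 (pos 8,9,10,11,12,13,14,15): 0⊕0⊕1⊕1⊕0⊕1⊕0⊕1 = 0
Syndrome s8…s1 = 0110 → error at position 6.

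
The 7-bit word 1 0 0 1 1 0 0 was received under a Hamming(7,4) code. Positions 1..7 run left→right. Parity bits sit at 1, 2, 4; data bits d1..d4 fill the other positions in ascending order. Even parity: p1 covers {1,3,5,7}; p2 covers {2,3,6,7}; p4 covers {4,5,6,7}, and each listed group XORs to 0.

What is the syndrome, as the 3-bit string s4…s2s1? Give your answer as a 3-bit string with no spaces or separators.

s1 (pos 1,3,5,7): 1⊕0⊕1⊕0 = 0
s2 (pos 2,3,6,7): 0⊕0⊕0⊕0 = 0
s4 (pos 4,5,6,7): 1⊕1⊕0⊕0 = 0
Syndrome s4…s1 = 000 → no error.

000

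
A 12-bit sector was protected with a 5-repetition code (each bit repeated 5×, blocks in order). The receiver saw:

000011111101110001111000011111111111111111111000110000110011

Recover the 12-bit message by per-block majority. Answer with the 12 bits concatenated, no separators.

Block 1 (00001): 1 one → 0
Block 2 (11111): 5 ones → 1
Block 3 (01110): 3 ones → 1
Block 4 (00111): 3 ones → 1
Block 5 (10000): 1 one → 0
Block 6 (11111): 5 ones → 1
Block 7 (11111): 5 ones → 1
Block 8 (11111): 5 ones → 1
Block 9 (11111): 5 ones → 1
Block 10 (00011): 2 ones → 0
Block 11 (00001): 1 one → 0
Block 12 (10011): 3 ones → 1

011101111001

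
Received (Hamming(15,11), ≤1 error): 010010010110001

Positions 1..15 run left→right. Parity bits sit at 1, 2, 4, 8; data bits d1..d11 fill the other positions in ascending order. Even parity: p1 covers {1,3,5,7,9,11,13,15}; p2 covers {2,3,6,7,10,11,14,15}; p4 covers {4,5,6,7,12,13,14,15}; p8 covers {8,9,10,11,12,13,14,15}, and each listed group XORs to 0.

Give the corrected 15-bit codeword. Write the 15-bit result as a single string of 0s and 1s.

s1 (pos 1,3,5,7,9,11,13,15): 0⊕0⊕1⊕0⊕0⊕1⊕0⊕1 = 1
s2 (pos 2,3,6,7,10,11,14,15): 1⊕0⊕0⊕0⊕1⊕1⊕0⊕1 = 0
s4 (pos 4,5,6,7,12,13,14,15): 0⊕1⊕0⊕0⊕0⊕0⊕0⊕1 = 0
s8 (pos 8,9,10,11,12,13,14,15): 1⊕0⊕1⊕1⊕0⊕0⊕0⊕1 = 0
Syndrome s8…s1 = 0001 → error at position 1.
Flip position 1: 010010010110001 → 110010010110001

110010010110001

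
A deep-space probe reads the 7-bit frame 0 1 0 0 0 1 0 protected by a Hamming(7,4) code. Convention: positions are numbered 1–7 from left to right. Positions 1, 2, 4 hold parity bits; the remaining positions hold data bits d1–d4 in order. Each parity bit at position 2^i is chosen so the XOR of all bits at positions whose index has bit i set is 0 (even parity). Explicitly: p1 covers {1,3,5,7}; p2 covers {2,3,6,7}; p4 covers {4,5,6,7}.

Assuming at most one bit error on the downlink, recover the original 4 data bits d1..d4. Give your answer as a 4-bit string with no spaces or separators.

0010

s1 (pos 1,3,5,7): 0⊕0⊕0⊕0 = 0
s2 (pos 2,3,6,7): 1⊕0⊕1⊕0 = 0
s4 (pos 4,5,6,7): 0⊕0⊕1⊕0 = 1
Syndrome s4…s1 = 100 → error at position 4.
Flip position 4: 0100010 → 0101010
Read data bits from positions 3,5,6,7: 0010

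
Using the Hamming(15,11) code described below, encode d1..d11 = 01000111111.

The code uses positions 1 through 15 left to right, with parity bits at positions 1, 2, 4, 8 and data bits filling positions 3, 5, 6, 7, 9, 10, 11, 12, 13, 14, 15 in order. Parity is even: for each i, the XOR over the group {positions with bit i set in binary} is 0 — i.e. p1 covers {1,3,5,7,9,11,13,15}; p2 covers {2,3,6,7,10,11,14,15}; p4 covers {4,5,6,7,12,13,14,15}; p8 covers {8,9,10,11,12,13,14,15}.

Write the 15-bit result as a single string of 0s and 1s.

000110000111111

Place data at non-parity positions: p1 p2 0 p4 1 0 0 p8 0 1 1 1 1 1 1
p1 (pos 1,3,5,7,9,11,13,15): XOR of data positions = 0⊕1⊕0⊕0⊕1⊕1⊕1 = 0
p2 (pos 2,3,6,7,10,11,14,15): XOR of data positions = 0⊕0⊕0⊕1⊕1⊕1⊕1 = 0
p4 (pos 4,5,6,7,12,13,14,15): XOR of data positions = 1⊕0⊕0⊕1⊕1⊕1⊕1 = 1
p8 (pos 8,9,10,11,12,13,14,15): XOR of data positions = 0⊕1⊕1⊕1⊕1⊕1⊕1 = 0
Codeword: 000110000111111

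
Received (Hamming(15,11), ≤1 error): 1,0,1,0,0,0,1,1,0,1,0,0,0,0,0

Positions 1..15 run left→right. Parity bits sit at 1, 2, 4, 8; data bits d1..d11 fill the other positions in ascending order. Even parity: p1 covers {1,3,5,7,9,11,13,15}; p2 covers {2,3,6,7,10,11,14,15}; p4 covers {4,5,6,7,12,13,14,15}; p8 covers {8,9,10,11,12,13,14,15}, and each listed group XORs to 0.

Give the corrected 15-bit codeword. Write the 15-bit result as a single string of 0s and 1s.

101000010100000

s1 (pos 1,3,5,7,9,11,13,15): 1⊕1⊕0⊕1⊕0⊕0⊕0⊕0 = 1
s2 (pos 2,3,6,7,10,11,14,15): 0⊕1⊕0⊕1⊕1⊕0⊕0⊕0 = 1
s4 (pos 4,5,6,7,12,13,14,15): 0⊕0⊕0⊕1⊕0⊕0⊕0⊕0 = 1
s8 (pos 8,9,10,11,12,13,14,15): 1⊕0⊕1⊕0⊕0⊕0⊕0⊕0 = 0
Syndrome s8…s1 = 0111 → error at position 7.
Flip position 7: 101000110100000 → 101000010100000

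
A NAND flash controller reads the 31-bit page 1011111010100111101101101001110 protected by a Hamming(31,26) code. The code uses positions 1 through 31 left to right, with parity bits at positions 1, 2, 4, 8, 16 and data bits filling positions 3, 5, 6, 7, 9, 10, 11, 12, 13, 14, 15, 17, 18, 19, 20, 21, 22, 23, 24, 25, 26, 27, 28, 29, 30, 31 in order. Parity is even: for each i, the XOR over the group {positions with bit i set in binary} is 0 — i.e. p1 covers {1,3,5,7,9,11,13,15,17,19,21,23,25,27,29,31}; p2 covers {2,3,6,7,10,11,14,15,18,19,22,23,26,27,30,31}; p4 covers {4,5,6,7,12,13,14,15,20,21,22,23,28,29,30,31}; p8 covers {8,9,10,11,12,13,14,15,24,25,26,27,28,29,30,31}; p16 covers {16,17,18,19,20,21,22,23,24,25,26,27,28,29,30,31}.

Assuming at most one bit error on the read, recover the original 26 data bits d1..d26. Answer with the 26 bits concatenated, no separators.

11111010011101101101001110

s1 (pos 1,3,5,7,9,11,13,15,17,19,21,23,25,27,29,31): 1⊕1⊕1⊕1⊕1⊕1⊕0⊕1⊕1⊕1⊕0⊕1⊕1⊕0⊕1⊕0 = 0
s2 (pos 2,3,6,7,10,11,14,15,18,19,22,23,26,27,30,31): 0⊕1⊕1⊕1⊕0⊕1⊕1⊕1⊕0⊕1⊕1⊕1⊕0⊕0⊕1⊕0 = 0
s4 (pos 4,5,6,7,12,13,14,15,20,21,22,23,28,29,30,31): 1⊕1⊕1⊕1⊕0⊕0⊕1⊕1⊕1⊕0⊕1⊕1⊕1⊕1⊕1⊕0 = 0
s8 (pos 8,9,10,11,12,13,14,15,24,25,26,27,28,29,30,31): 0⊕1⊕0⊕1⊕0⊕0⊕1⊕1⊕0⊕1⊕0⊕0⊕1⊕1⊕1⊕0 = 0
s16 (pos 16,17,18,19,20,21,22,23,24,25,26,27,28,29,30,31): 1⊕1⊕0⊕1⊕1⊕0⊕1⊕1⊕0⊕1⊕0⊕0⊕1⊕1⊕1⊕0 = 0
Syndrome s16…s1 = 00000 → no error.
Read data bits from positions 3,5,6,7,9,10,11,12,13,14,15,17,18,19,20,21,22,23,24,25,26,27,28,29,30,31: 11111010011101101101001110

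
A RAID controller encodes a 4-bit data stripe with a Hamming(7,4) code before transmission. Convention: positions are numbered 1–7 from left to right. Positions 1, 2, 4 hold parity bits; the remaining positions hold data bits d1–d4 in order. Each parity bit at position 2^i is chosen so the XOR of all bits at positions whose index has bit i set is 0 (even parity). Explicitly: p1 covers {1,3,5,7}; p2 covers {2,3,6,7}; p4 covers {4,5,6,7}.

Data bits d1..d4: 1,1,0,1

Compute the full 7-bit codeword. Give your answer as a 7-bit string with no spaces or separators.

1010101

Place data at non-parity positions: p1 p2 1 p4 1 0 1
p1 (pos 1,3,5,7): XOR of data positions = 1⊕1⊕1 = 1
p2 (pos 2,3,6,7): XOR of data positions = 1⊕0⊕1 = 0
p4 (pos 4,5,6,7): XOR of data positions = 1⊕0⊕1 = 0
Codeword: 1010101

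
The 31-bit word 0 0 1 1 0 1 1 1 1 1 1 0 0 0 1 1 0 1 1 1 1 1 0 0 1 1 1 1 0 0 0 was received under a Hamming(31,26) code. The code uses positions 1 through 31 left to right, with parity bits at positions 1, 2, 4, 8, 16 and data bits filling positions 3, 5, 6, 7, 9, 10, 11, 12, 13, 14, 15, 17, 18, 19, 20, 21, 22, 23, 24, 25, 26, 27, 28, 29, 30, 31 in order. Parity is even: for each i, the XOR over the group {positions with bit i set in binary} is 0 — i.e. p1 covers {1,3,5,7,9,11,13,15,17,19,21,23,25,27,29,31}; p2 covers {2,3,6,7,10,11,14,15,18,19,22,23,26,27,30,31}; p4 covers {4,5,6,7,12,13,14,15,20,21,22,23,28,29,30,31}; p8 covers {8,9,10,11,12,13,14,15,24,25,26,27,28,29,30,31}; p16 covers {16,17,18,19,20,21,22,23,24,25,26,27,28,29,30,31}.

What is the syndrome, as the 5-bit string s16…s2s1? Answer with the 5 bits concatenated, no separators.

s1 (pos 1,3,5,7,9,11,13,15,17,19,21,23,25,27,29,31): 0⊕1⊕0⊕1⊕1⊕1⊕0⊕1⊕0⊕1⊕1⊕0⊕1⊕1⊕0⊕0 = 1
s2 (pos 2,3,6,7,10,11,14,15,18,19,22,23,26,27,30,31): 0⊕1⊕1⊕1⊕1⊕1⊕0⊕1⊕1⊕1⊕1⊕0⊕1⊕1⊕0⊕0 = 1
s4 (pos 4,5,6,7,12,13,14,15,20,21,22,23,28,29,30,31): 1⊕0⊕1⊕1⊕0⊕0⊕0⊕1⊕1⊕1⊕1⊕0⊕1⊕0⊕0⊕0 = 0
s8 (pos 8,9,10,11,12,13,14,15,24,25,26,27,28,29,30,31): 1⊕1⊕1⊕1⊕0⊕0⊕0⊕1⊕0⊕1⊕1⊕1⊕1⊕0⊕0⊕0 = 1
s16 (pos 16,17,18,19,20,21,22,23,24,25,26,27,28,29,30,31): 1⊕0⊕1⊕1⊕1⊕1⊕1⊕0⊕0⊕1⊕1⊕1⊕1⊕0⊕0⊕0 = 0
Syndrome s16…s1 = 01011 → error at position 11.

01011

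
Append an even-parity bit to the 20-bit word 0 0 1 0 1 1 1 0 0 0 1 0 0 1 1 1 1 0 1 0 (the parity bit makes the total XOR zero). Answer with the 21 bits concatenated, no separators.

001011100010011110100

XOR of the 20 data bits: 0⊕0⊕1⊕0⊕1⊕1⊕1⊕0⊕0⊕0⊕1⊕0⊕0⊕1⊕1⊕1⊕1⊕0⊕1⊕0 = 0
Parity bit = 0 (so all 21 bits XOR to 0).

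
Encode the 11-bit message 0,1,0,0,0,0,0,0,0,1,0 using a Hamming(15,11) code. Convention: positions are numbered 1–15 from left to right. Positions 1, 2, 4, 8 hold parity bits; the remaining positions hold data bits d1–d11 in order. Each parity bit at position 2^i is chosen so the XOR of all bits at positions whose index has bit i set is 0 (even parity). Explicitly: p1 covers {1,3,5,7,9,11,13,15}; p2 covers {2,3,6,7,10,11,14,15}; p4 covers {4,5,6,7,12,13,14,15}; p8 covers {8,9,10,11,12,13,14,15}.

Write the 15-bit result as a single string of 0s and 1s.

Place data at non-parity positions: p1 p2 0 p4 1 0 0 p8 0 0 0 0 0 1 0
p1 (pos 1,3,5,7,9,11,13,15): XOR of data positions = 0⊕1⊕0⊕0⊕0⊕0⊕0 = 1
p2 (pos 2,3,6,7,10,11,14,15): XOR of data positions = 0⊕0⊕0⊕0⊕0⊕1⊕0 = 1
p4 (pos 4,5,6,7,12,13,14,15): XOR of data positions = 1⊕0⊕0⊕0⊕0⊕1⊕0 = 0
p8 (pos 8,9,10,11,12,13,14,15): XOR of data positions = 0⊕0⊕0⊕0⊕0⊕1⊕0 = 1
Codeword: 110010010000010

110010010000010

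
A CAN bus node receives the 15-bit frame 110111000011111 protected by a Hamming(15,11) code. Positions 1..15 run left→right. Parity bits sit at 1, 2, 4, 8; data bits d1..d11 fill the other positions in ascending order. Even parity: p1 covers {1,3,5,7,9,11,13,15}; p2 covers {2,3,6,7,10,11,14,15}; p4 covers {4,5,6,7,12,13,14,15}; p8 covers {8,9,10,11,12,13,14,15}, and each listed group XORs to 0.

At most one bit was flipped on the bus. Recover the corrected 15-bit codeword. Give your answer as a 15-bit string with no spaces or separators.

110111000011110

s1 (pos 1,3,5,7,9,11,13,15): 1⊕0⊕1⊕0⊕0⊕1⊕1⊕1 = 1
s2 (pos 2,3,6,7,10,11,14,15): 1⊕0⊕1⊕0⊕0⊕1⊕1⊕1 = 1
s4 (pos 4,5,6,7,12,13,14,15): 1⊕1⊕1⊕0⊕1⊕1⊕1⊕1 = 1
s8 (pos 8,9,10,11,12,13,14,15): 0⊕0⊕0⊕1⊕1⊕1⊕1⊕1 = 1
Syndrome s8…s1 = 1111 → error at position 15.
Flip position 15: 110111000011111 → 110111000011110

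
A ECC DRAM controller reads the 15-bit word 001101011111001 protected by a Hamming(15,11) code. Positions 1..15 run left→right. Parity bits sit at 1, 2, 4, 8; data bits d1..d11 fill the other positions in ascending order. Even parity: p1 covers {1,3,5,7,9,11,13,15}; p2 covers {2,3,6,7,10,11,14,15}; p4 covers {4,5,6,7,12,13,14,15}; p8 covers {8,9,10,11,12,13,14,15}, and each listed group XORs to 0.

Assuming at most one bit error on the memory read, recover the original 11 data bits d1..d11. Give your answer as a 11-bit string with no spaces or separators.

10101111001

s1 (pos 1,3,5,7,9,11,13,15): 0⊕1⊕0⊕0⊕1⊕1⊕0⊕1 = 0
s2 (pos 2,3,6,7,10,11,14,15): 0⊕1⊕1⊕0⊕1⊕1⊕0⊕1 = 1
s4 (pos 4,5,6,7,12,13,14,15): 1⊕0⊕1⊕0⊕1⊕0⊕0⊕1 = 0
s8 (pos 8,9,10,11,12,13,14,15): 1⊕1⊕1⊕1⊕1⊕0⊕0⊕1 = 0
Syndrome s8…s1 = 0010 → error at position 2.
Flip position 2: 001101011111001 → 011101011111001
Read data bits from positions 3,5,6,7,9,10,11,12,13,14,15: 10101111001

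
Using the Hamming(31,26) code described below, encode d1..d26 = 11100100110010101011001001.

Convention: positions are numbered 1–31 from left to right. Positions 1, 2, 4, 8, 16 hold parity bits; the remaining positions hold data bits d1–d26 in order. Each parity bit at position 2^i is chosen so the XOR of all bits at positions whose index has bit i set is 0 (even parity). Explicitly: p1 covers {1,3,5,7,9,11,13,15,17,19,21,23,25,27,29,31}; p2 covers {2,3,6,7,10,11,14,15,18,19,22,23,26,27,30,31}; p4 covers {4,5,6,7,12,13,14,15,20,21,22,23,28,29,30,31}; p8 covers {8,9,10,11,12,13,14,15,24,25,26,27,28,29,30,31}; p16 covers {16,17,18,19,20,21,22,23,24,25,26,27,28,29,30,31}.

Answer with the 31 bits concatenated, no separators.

1110110101001101010101011001001

Place data at non-parity positions: p1 p2 1 p4 1 1 0 p8 0 1 0 0 1 1 0 p16 0 1 0 1 0 1 0 1 1 0 0 1 0 0 1
p1 (pos 1,3,5,7,9,11,13,15,17,19,21,23,25,27,29,31): XOR of data positions = 1⊕1⊕0⊕0⊕0⊕1⊕0⊕0⊕0⊕0⊕0⊕1⊕0⊕0⊕1 = 1
p2 (pos 2,3,6,7,10,11,14,15,18,19,22,23,26,27,30,31): XOR of data positions = 1⊕1⊕0⊕1⊕0⊕1⊕0⊕1⊕0⊕1⊕0⊕0⊕0⊕0⊕1 = 1
p4 (pos 4,5,6,7,12,13,14,15,20,21,22,23,28,29,30,31): XOR of data positions = 1⊕1⊕0⊕0⊕1⊕1⊕0⊕1⊕0⊕1⊕0⊕1⊕0⊕0⊕1 = 0
p8 (pos 8,9,10,11,12,13,14,15,24,25,26,27,28,29,30,31): XOR of data positions = 0⊕1⊕0⊕0⊕1⊕1⊕0⊕1⊕1⊕0⊕0⊕1⊕0⊕0⊕1 = 1
p16 (pos 16,17,18,19,20,21,22,23,24,25,26,27,28,29,30,31): XOR of data positions = 0⊕1⊕0⊕1⊕0⊕1⊕0⊕1⊕1⊕0⊕0⊕1⊕0⊕0⊕1 = 1
Codeword: 1110110101001101010101011001001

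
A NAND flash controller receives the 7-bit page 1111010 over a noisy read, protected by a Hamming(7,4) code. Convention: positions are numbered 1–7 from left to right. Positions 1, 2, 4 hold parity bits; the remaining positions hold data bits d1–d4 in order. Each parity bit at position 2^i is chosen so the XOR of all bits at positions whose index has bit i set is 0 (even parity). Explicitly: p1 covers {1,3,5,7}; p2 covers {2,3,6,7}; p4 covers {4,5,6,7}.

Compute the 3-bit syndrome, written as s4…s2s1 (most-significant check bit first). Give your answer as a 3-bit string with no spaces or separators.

s1 (pos 1,3,5,7): 1⊕1⊕0⊕0 = 0
s2 (pos 2,3,6,7): 1⊕1⊕1⊕0 = 1
s4 (pos 4,5,6,7): 1⊕0⊕1⊕0 = 0
Syndrome s4…s1 = 010 → error at position 2.

010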